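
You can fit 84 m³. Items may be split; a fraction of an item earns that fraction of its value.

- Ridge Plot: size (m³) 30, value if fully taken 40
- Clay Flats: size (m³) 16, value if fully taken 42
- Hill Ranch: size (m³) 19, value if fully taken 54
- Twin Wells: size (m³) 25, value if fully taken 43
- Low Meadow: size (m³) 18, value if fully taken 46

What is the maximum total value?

193

Best value per unit of size first: Hill Ranch 54/19≈2.84, Clay Flats 42/16≈2.62, Low Meadow 46/18≈2.56, Twin Wells 43/25≈1.72, Ridge Plot 40/30≈1.33.
All 19 m³ of Hill Ranch fit (value 54) — 65 remain.
Take all of Clay Flats (16 m³, value 42) — 49 m³ left.
Take all of Low Meadow (18 m³, value 46) — 31 m³ left.
Twin Wells: take in full, 25 m³ for value 43 — 6 left.
Only 6 m³ remain; take 6/30 of Ridge Plot for value 40×6/30 = 8.
Total value = 193.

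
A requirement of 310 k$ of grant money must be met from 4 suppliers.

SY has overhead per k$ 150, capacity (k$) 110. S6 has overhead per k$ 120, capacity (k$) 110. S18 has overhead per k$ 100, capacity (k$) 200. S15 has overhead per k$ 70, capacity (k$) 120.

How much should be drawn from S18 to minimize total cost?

Use suppliers in increasing cost order.
Take 120 from S15 at 70 — need 190 more.
S18 (100): take the remaining 190 — done.
S6, SY: unused.

190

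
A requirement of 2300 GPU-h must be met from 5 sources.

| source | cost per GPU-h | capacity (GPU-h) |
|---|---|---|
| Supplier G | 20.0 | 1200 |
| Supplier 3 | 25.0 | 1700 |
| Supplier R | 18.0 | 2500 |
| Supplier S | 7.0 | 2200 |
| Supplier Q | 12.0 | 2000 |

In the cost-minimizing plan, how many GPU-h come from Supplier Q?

100

Fill from the cheapest source first.
Supplier S at 7.0: take all 2200 GPU-h ; 100 still needed.
Supplier Q (12.0): take the remaining 100 ; done.
Supplier R, Supplier G, Supplier 3: unused.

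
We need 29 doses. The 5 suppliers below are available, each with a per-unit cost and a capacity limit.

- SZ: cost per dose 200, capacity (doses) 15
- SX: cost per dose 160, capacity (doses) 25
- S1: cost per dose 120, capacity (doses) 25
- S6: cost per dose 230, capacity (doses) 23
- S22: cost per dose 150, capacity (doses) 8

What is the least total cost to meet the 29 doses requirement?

3600

Cheapest first:
S1 (120): use full 25 → 4 doses to go.
S22 (150): take the remaining 4 → done.
SX, SZ, S6: unused.
Cost = 25×120 + 4×150 = 3600.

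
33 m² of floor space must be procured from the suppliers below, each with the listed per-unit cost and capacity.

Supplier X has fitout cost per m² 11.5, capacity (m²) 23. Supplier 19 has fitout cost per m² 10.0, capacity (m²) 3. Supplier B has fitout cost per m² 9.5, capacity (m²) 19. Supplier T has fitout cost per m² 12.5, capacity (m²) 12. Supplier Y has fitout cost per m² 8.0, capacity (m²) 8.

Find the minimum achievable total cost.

309

Fill from the cheapest supplier first.
Take 8 from Supplier Y at 8.0 → need 25 more.
Take 19 from Supplier B at 9.5 → need 6 more.
Take 3 from Supplier 19 at 10.0 → need 3 more.
Supplier X at 11.5: take 3 of its 23 → requirement met.
Supplier T: unused.
Cost = 8×8.0 + 19×9.5 + 3×10.0 + 3×11.5 = 309.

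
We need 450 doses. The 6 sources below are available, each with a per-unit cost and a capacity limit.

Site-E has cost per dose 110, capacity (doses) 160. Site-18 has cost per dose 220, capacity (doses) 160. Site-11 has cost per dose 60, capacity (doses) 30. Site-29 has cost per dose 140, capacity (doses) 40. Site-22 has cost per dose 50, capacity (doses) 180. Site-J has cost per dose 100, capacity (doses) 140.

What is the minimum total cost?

35800

Cheapest first:
Take 180 from Site-22 at 50 ; need 270 more.
Take 30 from Site-11 at 60 ; need 240 more.
Site-J at 100: take all 140 doses ; 100 still needed.
Site-E (110): take the remaining 100 ; done.
Site-29, Site-18: unused.
Cost = 180×50 + 30×60 + 140×100 + 100×110 = 35800.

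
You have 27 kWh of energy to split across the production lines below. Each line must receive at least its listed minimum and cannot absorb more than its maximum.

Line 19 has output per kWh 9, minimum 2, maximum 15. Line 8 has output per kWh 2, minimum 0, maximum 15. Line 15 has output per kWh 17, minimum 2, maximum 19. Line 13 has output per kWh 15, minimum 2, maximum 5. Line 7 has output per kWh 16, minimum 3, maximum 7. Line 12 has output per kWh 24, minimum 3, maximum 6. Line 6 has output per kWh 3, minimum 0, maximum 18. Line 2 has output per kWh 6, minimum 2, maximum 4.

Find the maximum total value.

Meeting every minimum uses 2+0+2+2+3+3+0+2 = 14 kWh, leaving 13.
Rank by output per kWh: Line 12 24 > Line 15 17 > Line 7 16 > Line 13 15 > Line 19 9 > Line 2 6 > Line 6 3 > Line 8 2.
Line 12 takes 3 more to reach its cap of 6 → 10 left.
Only 10 left; Line 15 takes them to reach 12.
Total = 9×2 + 17×12 + 15×2 + 16×3 + 24×6 + 6×2 = 456.

456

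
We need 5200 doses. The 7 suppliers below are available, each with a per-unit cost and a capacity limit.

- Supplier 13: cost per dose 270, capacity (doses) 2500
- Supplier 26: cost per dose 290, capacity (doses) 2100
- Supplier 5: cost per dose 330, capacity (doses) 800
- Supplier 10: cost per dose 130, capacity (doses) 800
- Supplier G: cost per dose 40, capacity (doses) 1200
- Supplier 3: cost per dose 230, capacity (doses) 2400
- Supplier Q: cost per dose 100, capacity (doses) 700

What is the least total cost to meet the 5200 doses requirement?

Cheapest first:
Supplier G (40): use full 1200 → 4000 doses to go.
Supplier Q at 100: take all 700 doses → 3300 still needed.
Take 800 from Supplier 10 at 130 → need 2500 more.
Supplier 3 (230): use full 2400 → 100 doses to go.
Take 100 from Supplier 13 at 270 to finish.
Supplier 26, Supplier 5: unused.
Cost = 1200×40 + 700×100 + 800×130 + 2400×230 + 100×270 = 801000.

801000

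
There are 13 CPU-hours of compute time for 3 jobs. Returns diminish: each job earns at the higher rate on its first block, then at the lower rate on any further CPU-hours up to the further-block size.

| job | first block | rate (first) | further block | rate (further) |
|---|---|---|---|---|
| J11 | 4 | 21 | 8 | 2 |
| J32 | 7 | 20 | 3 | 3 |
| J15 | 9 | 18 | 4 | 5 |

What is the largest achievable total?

Treat each block as its own option and order by rate: J11/T1 21 > J32/T1 20 > J15/T1 18 > J15/T2 5 > J32/T2 3 > J11/T2 2.
Fill J11 T1 block (4 at 21) → 9 left.
J32 T1 at 20: fill all 7 → 2 left.
J15/T1: +2 of 9 at 18; pool empty.
Total = 21×4 + 20×7 + 18×2 = 260.

260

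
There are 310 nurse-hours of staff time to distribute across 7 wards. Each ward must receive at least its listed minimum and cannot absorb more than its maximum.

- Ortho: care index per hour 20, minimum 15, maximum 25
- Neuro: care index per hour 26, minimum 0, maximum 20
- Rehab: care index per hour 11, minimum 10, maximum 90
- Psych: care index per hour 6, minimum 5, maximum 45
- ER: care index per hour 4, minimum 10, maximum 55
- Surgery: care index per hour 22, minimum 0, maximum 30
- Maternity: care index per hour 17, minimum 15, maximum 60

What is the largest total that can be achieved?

4120

Meeting every minimum uses 15+0+10+5+10+0+15 = 55 nurse-hours, leaving 255.
Order the wards by care index per hour: Neuro 26 > Surgery 22 > Ortho 20 > Maternity 17 > Rehab 11 > Psych 6 > ER 4.
Neuro: +20 to 20 (cap) — 235 left.
Surgery: +30 to 30 (cap) — 205 left.
Ortho: +10 to 25 (cap) — 195 left.
Maternity takes 45 more to reach its cap of 60 — 150 left.
Rehab: +80 to 90 (cap) — 70 left.
Psych: +40 to 45 (cap) — 30 left.
ER: +30 (room for 45) → 40. Pool exhausted.
Total = 20×25 + 26×20 + 11×90 + 6×45 + 4×40 + 22×30 + 17×60 = 4120.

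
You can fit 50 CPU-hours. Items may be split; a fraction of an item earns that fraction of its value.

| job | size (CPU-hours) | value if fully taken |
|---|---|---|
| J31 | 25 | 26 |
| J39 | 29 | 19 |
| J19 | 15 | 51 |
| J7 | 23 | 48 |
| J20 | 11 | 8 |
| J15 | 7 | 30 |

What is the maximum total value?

Best value per unit of size first: J15 30/7≈4.29, J19 51/15≈3.4, J7 48/23≈2.09, J31 26/25≈1.04, J20 8/11≈0.727, J39 19/29≈0.655.
Take all of J15 (7 CPU-hours, value 30) → 43 CPU-hours left.
J19: take in full, 15 CPU-hours for value 51 → 28 left.
All 23 CPU-hours of J7 fit (value 48) → 5 remain.
Fill the last 5 CPU-hours with part of J31: 5/25 of it earns 5.2.
Total value = 134.2.

134.2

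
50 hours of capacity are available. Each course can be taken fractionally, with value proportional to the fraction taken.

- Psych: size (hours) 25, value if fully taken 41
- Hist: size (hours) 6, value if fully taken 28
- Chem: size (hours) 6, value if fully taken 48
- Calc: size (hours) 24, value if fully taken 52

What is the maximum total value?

150.96

Best value per unit of size first: Chem 48/6≈8, Hist 28/6≈4.67, Calc 52/24≈2.17, Psych 41/25≈1.64.
All 6 hours of Chem fit (value 48) — 44 remain.
Take all of Hist (6 hours, value 28) — 38 hours left.
Calc: take in full, 24 hours for value 52 — 14 left.
Only 14 hours remain; take 14/25 of Psych for value 41×14/25 = 22.96.
Total value = 150.96.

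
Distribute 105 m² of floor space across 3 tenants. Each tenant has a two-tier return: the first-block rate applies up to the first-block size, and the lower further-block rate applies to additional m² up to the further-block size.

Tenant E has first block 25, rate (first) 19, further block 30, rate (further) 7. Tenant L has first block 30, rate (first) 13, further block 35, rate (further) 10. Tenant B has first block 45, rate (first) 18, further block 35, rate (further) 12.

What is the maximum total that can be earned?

Treat each block as its own option and order by rate: Tenant E/tier1 19 > Tenant B/tier1 18 > Tenant L/tier1 13 > Tenant B/tier2 12 > Tenant L/tier2 10 > Tenant E/tier2 7.
Tenant E/tier1 (19): +25 ; 80 left.
Tenant B/tier1 (18): +45 ; 35 left.
Fill Tenant L tier1 block (30 at 13) ; 5 left.
5 remain; put them into Tenant B tier2 at 12.
Total = 19×25 + 18×45 + 13×30 + 12×5 = 1735.

1735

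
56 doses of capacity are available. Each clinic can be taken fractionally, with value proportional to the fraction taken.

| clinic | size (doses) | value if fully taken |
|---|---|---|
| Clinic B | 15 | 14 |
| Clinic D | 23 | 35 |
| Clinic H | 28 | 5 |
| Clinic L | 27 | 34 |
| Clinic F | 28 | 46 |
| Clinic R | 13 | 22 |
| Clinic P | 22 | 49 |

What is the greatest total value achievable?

Best value per unit of size first: Clinic P 49/22≈2.23, Clinic R 22/13≈1.69, Clinic F 46/28≈1.64, Clinic D 35/23≈1.52, Clinic L 34/27≈1.26, Clinic B 14/15≈0.933, Clinic H 5/28≈0.179.
All 22 doses of Clinic P fit (value 49) ; 34 remain.
Clinic R: take in full, 13 doses for value 22 ; 21 left.
21 doses left: a 21/28 share of Clinic F gives 46×21/28 = 34.5.
Total value = 105.5.

105.5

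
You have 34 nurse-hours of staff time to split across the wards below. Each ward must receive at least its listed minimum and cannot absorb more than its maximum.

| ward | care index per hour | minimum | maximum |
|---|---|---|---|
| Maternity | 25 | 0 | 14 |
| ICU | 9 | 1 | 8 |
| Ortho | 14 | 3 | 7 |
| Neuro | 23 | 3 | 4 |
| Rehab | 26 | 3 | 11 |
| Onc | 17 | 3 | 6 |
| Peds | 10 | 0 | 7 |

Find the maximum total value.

Meeting every minimum uses 0+1+3+3+3+3+0 = 13 nurse-hours, leaving 21.
Highest care index per hour first: Rehab 26 > Maternity 25 > Neuro 23 > Onc 17 > Ortho 14 > Peds 10 > ICU 9.
Rehab takes 8 more to reach its cap of 11 → 13 left.
Maternity has room for 14 more but only 13 remain, so it gets 13.
Total = 25×13 + 9×1 + 14×3 + 23×3 + 26×11 + 17×3 = 782.

782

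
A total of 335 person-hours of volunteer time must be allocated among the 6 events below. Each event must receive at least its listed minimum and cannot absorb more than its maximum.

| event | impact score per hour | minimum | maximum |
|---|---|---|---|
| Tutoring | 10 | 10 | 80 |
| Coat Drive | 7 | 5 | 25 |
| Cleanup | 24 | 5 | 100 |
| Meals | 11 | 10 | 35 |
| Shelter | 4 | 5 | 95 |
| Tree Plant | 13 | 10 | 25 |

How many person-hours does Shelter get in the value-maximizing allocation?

70

Meeting every minimum uses 10+5+5+10+5+10 = 45 person-hours, leaving 290.
Order the events by impact score per hour: Cleanup 24 > Tree Plant 13 > Meals 11 > Tutoring 10 > Coat Drive 7 > Shelter 4.
Cleanup: +95 to 100 (cap) → 195 left.
Give Tree Plant 15 more to hit its cap of 25 → 180 left.
Give Meals 25 more to hit its cap of 35 → 155 left.
Tutoring: +70 to 80 (cap) → 85 left.
Give Coat Drive 20 more to hit its cap of 25 → 65 left.
Shelter: +65 (room for 90) → 70. Pool exhausted.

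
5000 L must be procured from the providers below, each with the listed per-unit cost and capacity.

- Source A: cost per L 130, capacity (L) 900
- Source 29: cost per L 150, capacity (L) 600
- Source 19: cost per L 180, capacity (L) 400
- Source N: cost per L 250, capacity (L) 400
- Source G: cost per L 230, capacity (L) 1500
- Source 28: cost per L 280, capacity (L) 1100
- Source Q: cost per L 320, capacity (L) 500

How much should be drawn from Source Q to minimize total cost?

Fill from the cheapest provider first.
Take 900 from Source A at 130 — need 4100 more.
Take 600 from Source 29 at 150 — need 3500 more.
Take 400 from Source 19 at 180 — need 3100 more.
Take 1500 from Source G at 230 — need 1600 more.
Source N at 250: take all 400 L — 1200 still needed.
Source 28 at 280: take all 1100 L — 100 still needed.
Take 100 from Source Q at 320 to finish.

100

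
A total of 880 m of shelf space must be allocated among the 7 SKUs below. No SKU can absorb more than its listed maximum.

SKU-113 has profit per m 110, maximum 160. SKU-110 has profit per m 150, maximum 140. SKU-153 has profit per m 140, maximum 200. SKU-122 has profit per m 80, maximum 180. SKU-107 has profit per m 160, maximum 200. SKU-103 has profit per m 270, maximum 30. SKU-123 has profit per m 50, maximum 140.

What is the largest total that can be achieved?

118700

Rank by profit per m: SKU-103 270 > SKU-107 160 > SKU-110 150 > SKU-153 140 > SKU-113 110 > SKU-122 80 > SKU-123 50.
SKU-103: +30 to 30 (cap) — 850 left.
Give SKU-107 200 to hit its cap of 200 — 650 left.
Give SKU-110 140 to hit its cap of 140 — 510 left.
SKU-153: +200 to 200 (cap) — 310 left.
SKU-113 takes 160 to reach its cap of 160 — 150 left.
SKU-122: +150 (room for 180) → 150. Pool exhausted.
Total = 110×160 + 150×140 + 140×200 + 80×150 + 160×200 + 270×30 = 118700.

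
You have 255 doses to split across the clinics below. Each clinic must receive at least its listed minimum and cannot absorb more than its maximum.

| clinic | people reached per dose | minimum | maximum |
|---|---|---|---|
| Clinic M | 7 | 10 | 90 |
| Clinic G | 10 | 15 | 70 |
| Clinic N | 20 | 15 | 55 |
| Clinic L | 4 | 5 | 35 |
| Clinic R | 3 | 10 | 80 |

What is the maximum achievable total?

Meeting every minimum uses 10+15+15+5+10 = 55 doses, leaving 200.
Rank by people reached per dose: Clinic N 20 > Clinic G 10 > Clinic M 7 > Clinic L 4 > Clinic R 3.
Give Clinic N 40 more to hit its cap of 55 ; 160 left.
Clinic G: +55 to 70 (cap) ; 105 left.
Clinic M: +80 to 90 (cap) ; 25 left.
Clinic L: +25 (room for 30) → 30. Pool exhausted.
Total = 7×90 + 10×70 + 20×55 + 4×30 + 3×10 = 2580.

2580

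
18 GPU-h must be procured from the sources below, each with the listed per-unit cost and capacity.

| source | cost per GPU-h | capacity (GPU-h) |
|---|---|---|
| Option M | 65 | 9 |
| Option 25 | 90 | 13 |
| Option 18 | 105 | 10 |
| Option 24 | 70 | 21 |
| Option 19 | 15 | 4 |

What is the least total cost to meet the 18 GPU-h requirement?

995

Fill from the cheapest source first.
Take 4 from Option 19 at 15 ; need 14 more.
Option M at 65: take all 9 GPU-h ; 5 still needed.
Option 24 (70): take the remaining 5 ; done.
Option 25, Option 18: unused.
Cost = 4×15 + 9×65 + 5×70 = 995.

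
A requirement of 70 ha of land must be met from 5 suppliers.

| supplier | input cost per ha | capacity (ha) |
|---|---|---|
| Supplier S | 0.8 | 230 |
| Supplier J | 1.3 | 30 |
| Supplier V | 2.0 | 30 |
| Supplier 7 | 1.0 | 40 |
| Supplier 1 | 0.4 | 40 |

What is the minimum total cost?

Use suppliers in increasing cost order.
Take 40 from Supplier 1 at 0.4 ; need 30 more.
Supplier S at 0.8: take 30 of its 230 ; requirement met.
Supplier 7, Supplier J, Supplier V: unused.
Cost = 40×0.4 + 30×0.8 = 40.

40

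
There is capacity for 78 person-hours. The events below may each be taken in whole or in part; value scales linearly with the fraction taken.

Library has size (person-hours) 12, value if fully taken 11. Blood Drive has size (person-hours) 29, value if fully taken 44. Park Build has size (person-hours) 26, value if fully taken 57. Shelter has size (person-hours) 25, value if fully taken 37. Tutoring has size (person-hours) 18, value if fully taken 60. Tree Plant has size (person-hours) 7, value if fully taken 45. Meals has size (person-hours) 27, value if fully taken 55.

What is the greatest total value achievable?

Rank by value-to-size ratio: Tree Plant 45/7≈6.43, Tutoring 60/18≈3.33, Park Build 57/26≈2.19, Meals 55/27≈2.04, Blood Drive 44/29≈1.52, Shelter 37/25≈1.48, Library 11/12≈0.917.
Take all of Tree Plant (7 person-hours, value 45) ; 71 person-hours left.
Tutoring: take in full, 18 person-hours for value 60 ; 53 left.
Park Build: take in full, 26 person-hours for value 57 ; 27 left.
Meals: take in full, 27 person-hours for value 55 ; 0 left.
Total value = 217.

217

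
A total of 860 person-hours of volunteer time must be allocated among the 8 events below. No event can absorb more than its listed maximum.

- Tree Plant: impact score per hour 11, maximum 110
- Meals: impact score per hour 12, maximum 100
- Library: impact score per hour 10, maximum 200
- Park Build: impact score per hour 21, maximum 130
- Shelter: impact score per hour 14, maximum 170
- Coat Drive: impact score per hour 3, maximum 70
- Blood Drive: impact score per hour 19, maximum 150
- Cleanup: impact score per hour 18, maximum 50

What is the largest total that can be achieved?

Rank by impact score per hour: Park Build 21 > Blood Drive 19 > Cleanup 18 > Shelter 14 > Meals 12 > Tree Plant 11 > Library 10 > Coat Drive 3.
Park Build: +130 to 130 (cap) → 730 left.
Blood Drive: +150 to 150 (cap) → 580 left.
Cleanup takes 50 to reach its cap of 50 → 530 left.
Give Shelter 170 to hit its cap of 170 → 360 left.
Meals: +100 to 100 (cap) → 260 left.
Give Tree Plant 110 to hit its cap of 110 → 150 left.
Only 150 left; Library takes them to reach 150.
Total = 11×110 + 12×100 + 10×150 + 21×130 + 14×170 + 19×150 + 18×50 = 12770.

12770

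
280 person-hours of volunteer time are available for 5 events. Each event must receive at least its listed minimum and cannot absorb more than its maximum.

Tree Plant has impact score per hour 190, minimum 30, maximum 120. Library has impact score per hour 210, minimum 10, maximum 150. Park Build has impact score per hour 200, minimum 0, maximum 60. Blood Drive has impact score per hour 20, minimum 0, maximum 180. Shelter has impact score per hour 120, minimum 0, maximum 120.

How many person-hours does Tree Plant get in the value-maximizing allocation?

Meeting every minimum uses 30+10+0+0+0 = 40 person-hours, leaving 240.
Highest impact score per hour first: Library 210 > Park Build 200 > Tree Plant 190 > Shelter 120 > Blood Drive 20.
Give Library 140 more to hit its cap of 150 — 100 left.
Park Build takes 60 more to reach its cap of 60 — 40 left.
Tree Plant has room for 90 more but only 40 remain, so it gets 70.

70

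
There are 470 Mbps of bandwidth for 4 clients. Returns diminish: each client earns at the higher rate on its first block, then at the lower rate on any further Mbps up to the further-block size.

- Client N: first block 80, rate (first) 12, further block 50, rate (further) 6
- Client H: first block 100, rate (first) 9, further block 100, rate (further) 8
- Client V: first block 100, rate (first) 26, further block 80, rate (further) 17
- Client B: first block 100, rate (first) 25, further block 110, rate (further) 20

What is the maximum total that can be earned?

9620

Rank every tier by rate: Client V/T1 26 > Client B/T1 25 > Client B/T2 20 > Client V/T2 17 > Client N/T1 12 > Client H/T1 9 > Client H/T2 8 > Client N/T2 6.
Client V/T1 (26): +100 — 370 left.
Fill Client B T1 block (100 at 25) — 270 left.
Fill Client B T2 block (110 at 20) — 160 left.
Client V/T2 (17): +80 — 80 left.
Fill Client N T1 block (80 at 12) — 0 left.
Total = 26×100 + 25×100 + 20×110 + 17×80 + 12×80 = 9620.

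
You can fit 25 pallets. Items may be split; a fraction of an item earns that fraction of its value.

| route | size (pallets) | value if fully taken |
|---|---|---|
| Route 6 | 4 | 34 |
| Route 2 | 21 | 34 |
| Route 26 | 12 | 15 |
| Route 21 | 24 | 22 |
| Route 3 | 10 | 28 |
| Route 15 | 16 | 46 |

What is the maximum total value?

Rank by value-to-size ratio: Route 6 34/4≈8.5, Route 15 46/16≈2.88, Route 3 28/10≈2.8, Route 2 34/21≈1.62, Route 26 15/12≈1.25, Route 21 22/24≈0.917.
All 4 pallets of Route 6 fit (value 34) ; 21 remain.
Take all of Route 15 (16 pallets, value 46) ; 5 pallets left.
Only 5 pallets remain; take 5/10 of Route 3 for value 28×5/10 = 14.
Total value = 94.

94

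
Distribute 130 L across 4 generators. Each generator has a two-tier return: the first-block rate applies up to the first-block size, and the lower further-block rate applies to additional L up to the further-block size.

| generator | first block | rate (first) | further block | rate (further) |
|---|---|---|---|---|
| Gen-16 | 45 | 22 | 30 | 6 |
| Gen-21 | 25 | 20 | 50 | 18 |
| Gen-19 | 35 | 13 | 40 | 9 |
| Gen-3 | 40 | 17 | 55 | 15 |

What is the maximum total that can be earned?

Order all 8 blocks by rate: Gen-16/tier1 22 > Gen-21/tier1 20 > Gen-21/tier2 18 > Gen-3/tier1 17 > Gen-3/tier2 15 > Gen-19/tier1 13 > Gen-19/tier2 9 > Gen-16/tier2 6.
Fill Gen-16 tier1 block (45 at 22) → 85 left.
Gen-21/tier1 (20): +25 → 60 left.
Gen-21/tier2 (18): +50 → 10 left.
Gen-3/tier1: +10 of 40 at 17; pool empty.
Total = 22×45 + 20×25 + 18×50 + 17×10 = 2560.

2560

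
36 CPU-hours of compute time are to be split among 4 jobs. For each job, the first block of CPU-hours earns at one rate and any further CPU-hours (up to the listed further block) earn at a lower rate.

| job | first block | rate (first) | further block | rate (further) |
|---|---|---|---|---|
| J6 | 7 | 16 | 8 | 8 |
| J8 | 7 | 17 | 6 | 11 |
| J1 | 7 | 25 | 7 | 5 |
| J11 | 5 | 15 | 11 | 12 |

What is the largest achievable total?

Rank every tier by rate: J1/T1 25 > J8/T1 17 > J6/T1 16 > J11/T1 15 > J11/T2 12 > J8/T2 11 > J6/T2 8 > J1/T2 5.
J1 T1 at 25: fill all 7 → 29 left.
J8 T1 at 17: fill all 7 → 22 left.
Fill J6 T1 block (7 at 16) → 15 left.
J11/T1 (15): +5 → 10 left.
J11/T2: +10 of 11 at 12; pool empty.
Total = 25×7 + 17×7 + 16×7 + 15×5 + 12×10 = 601.

601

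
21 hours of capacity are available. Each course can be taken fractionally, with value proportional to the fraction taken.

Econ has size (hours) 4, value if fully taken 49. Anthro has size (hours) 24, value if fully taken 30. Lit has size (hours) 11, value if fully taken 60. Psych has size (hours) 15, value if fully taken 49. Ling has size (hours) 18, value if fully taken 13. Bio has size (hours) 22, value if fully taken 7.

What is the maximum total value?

128.6

Best value per unit of size first: Econ 49/4≈12.2, Lit 60/11≈5.45, Psych 49/15≈3.27, Anthro 30/24≈1.25, Ling 13/18≈0.722, Bio 7/22≈0.318.
Take all of Econ (4 hours, value 49) — 17 hours left.
All 11 hours of Lit fit (value 60) — 6 remain.
Only 6 hours remain; take 6/15 of Psych for value 49×6/15 = 19.6.
Total value = 128.6.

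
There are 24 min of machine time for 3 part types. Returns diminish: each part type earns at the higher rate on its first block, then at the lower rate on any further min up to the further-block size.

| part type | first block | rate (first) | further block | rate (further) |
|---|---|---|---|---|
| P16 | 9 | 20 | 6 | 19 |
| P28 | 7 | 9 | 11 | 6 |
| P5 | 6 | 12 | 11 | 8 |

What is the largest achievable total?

393

Treat each block as its own option and order by rate: P16/first 20 > P16/second 19 > P5/first 12 > P28/first 9 > P5/second 8 > P28/second 6.
P16 first at 20: fill all 9 ; 15 left.
P16/second (19): +6 ; 9 left.
P5 first at 12: fill all 6 ; 3 left.
P28/first: +3 of 7 at 9; pool empty.
Total = 20×9 + 19×6 + 12×6 + 9×3 = 393.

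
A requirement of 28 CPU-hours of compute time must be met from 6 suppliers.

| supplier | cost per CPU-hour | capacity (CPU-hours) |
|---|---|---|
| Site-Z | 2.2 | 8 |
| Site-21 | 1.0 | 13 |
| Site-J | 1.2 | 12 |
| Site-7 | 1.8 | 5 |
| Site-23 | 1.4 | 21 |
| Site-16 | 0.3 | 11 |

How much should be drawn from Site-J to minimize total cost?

Cheapest first:
Take 11 from Site-16 at 0.3 — need 17 more.
Site-21 (1.0): use full 13 — 4 CPU-hours to go.
Site-J (1.2): take the remaining 4 — done.
Site-23, Site-7, Site-Z: unused.

4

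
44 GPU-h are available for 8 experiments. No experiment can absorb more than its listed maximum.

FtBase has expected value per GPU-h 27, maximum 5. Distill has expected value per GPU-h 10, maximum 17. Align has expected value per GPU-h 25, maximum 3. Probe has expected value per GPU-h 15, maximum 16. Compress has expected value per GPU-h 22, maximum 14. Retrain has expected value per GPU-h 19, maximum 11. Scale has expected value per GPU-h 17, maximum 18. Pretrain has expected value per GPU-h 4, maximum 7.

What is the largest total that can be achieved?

Rank by expected value per GPU-h: FtBase 27 > Align 25 > Compress 22 > Retrain 19 > Scale 17 > Probe 15 > Distill 10 > Pretrain 4.
FtBase: +5 to 5 (cap) — 39 left.
Align takes 3 to reach its cap of 3 — 36 left.
Compress: +14 to 14 (cap) — 22 left.
Retrain: +11 to 11 (cap) — 11 left.
Scale: +11 (room for 18) → 11. Pool exhausted.
Total = 27×5 + 25×3 + 22×14 + 19×11 + 17×11 = 914.

914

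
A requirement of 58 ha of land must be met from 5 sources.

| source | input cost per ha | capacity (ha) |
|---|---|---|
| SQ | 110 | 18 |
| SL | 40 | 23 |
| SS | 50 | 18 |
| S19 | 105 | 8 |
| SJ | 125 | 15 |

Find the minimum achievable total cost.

Use sources in increasing cost order.
Take 23 from SL at 40 ; need 35 more.
Take 18 from SS at 50 ; need 17 more.
S19 at 105: take all 8 ha ; 9 still needed.
Take 9 from SQ at 110 to finish.
SJ: unused.
Cost = 23×40 + 18×50 + 8×105 + 9×110 = 3650.

3650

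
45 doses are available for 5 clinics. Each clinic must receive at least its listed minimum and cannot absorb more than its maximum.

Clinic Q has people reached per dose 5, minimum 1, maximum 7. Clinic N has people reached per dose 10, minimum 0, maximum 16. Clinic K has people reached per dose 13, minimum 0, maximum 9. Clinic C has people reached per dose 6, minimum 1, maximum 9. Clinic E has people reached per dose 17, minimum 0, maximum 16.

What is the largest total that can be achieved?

Meeting every minimum uses 1+0+0+1+0 = 2 doses, leaving 43.
Highest people reached per dose first: Clinic E 17 > Clinic K 13 > Clinic N 10 > Clinic C 6 > Clinic Q 5.
Clinic E: +16 to 16 (cap) ; 27 left.
Give Clinic K 9 more to hit its cap of 9 ; 18 left.
Clinic N takes 16 more to reach its cap of 16 ; 2 left.
Only 2 left; Clinic C takes them to reach 3.
Total = 5×1 + 10×16 + 13×9 + 6×3 + 17×16 = 572.

572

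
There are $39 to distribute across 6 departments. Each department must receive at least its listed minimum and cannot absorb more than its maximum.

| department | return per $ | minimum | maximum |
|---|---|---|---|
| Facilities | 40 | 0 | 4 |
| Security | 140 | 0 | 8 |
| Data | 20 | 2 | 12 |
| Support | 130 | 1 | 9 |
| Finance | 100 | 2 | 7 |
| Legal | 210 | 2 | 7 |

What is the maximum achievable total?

4700

Meeting every minimum uses 0+0+2+1+2+2 = 7 $, leaving 32.
Highest return per $ first: Legal 210 > Security 140 > Support 130 > Finance 100 > Facilities 40 > Data 20.
Legal takes 5 more to reach its cap of 7 — 27 left.
Security takes 8 more to reach its cap of 8 — 19 left.
Give Support 8 more to hit its cap of 9 — 11 left.
Finance takes 5 more to reach its cap of 7 — 6 left.
Give Facilities 4 more to hit its cap of 4 — 2 left.
Data: +2 (room for 10) → 4. Pool exhausted.
Total = 40×4 + 140×8 + 20×4 + 130×9 + 100×7 + 210×7 = 4700.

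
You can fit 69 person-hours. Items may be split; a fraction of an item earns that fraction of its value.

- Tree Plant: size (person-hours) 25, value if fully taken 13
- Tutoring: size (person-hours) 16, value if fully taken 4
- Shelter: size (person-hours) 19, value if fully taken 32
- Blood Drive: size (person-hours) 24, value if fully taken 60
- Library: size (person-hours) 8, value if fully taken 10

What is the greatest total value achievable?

111.36

Best value per unit of size first: Blood Drive 60/24≈2.5, Shelter 32/19≈1.68, Library 10/8≈1.25, Tree Plant 13/25≈0.52, Tutoring 4/16≈0.25.
Blood Drive: take in full, 24 person-hours for value 60 — 45 left.
Shelter: take in full, 19 person-hours for value 32 — 26 left.
Library: take in full, 8 person-hours for value 10 — 18 left.
Fill the last 18 person-hours with part of Tree Plant: 18/25 of it earns 9.36.
Total value = 111.36.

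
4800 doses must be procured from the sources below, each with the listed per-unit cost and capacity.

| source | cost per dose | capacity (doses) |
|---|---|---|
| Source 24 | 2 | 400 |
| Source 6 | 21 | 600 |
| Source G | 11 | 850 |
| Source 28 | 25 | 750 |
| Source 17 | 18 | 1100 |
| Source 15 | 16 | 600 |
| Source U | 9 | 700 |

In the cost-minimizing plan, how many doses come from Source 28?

550

Cheapest first:
Source 24 (2): use full 400 ; 4400 doses to go.
Source U (9): use full 700 ; 3700 doses to go.
Source G at 11: take all 850 doses ; 2850 still needed.
Source 15 at 16: take all 600 doses ; 2250 still needed.
Source 17 at 18: take all 1100 doses ; 1150 still needed.
Source 6 (21): use full 600 ; 550 doses to go.
Source 28 (25): take the remaining 550 ; done.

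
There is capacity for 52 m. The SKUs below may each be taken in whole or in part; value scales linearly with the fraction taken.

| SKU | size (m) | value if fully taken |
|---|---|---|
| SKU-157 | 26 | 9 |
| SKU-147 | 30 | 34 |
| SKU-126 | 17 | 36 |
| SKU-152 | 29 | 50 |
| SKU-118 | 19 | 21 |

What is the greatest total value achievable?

92.8

Sort by value density: SKU-126 36/17≈2.12, SKU-152 50/29≈1.72, SKU-147 34/30≈1.13, SKU-118 21/19≈1.11, SKU-157 9/26≈0.346.
SKU-126: take in full, 17 m for value 36 — 35 left.
Take all of SKU-152 (29 m, value 50) — 6 m left.
Only 6 m remain; take 6/30 of SKU-147 for value 34×6/30 = 6.8.
Total value = 92.8.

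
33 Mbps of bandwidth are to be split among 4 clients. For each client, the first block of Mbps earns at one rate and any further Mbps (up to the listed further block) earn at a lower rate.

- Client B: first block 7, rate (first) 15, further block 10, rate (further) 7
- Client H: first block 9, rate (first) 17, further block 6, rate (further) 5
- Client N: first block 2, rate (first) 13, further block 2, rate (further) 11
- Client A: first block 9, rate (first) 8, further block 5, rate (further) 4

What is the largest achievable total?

406

Order all 8 blocks by rate: Client H/first 17 > Client B/first 15 > Client N/first 13 > Client N/second 11 > Client A/first 8 > Client B/second 7 > Client H/second 5 > Client A/second 4.
Client H/first (17): +9 → 24 left.
Client B/first (15): +7 → 17 left.
Client N/first (13): +2 → 15 left.
Client N/second (11): +2 → 13 left.
Client A/first (8): +9 → 4 left.
Client B/second: +4 of 10 at 7; pool empty.
Total = 17×9 + 15×7 + 13×2 + 11×2 + 8×9 + 7×4 = 406.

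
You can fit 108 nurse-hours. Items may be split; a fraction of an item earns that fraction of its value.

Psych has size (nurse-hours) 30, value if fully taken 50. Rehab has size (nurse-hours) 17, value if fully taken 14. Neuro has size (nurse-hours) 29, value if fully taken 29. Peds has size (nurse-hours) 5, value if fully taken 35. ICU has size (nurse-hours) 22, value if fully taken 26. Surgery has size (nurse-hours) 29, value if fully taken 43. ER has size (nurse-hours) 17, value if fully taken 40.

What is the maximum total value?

Best value per unit of size first: Peds 35/5≈7, ER 40/17≈2.35, Psych 50/30≈1.67, Surgery 43/29≈1.48, ICU 26/22≈1.18, Neuro 29/29≈1, Rehab 14/17≈0.824.
All 5 nurse-hours of Peds fit (value 35) → 103 remain.
All 17 nurse-hours of ER fit (value 40) → 86 remain.
Take all of Psych (30 nurse-hours, value 50) → 56 nurse-hours left.
Take all of Surgery (29 nurse-hours, value 43) → 27 nurse-hours left.
All 22 nurse-hours of ICU fit (value 26) → 5 remain.
Only 5 nurse-hours remain; take 5/29 of Neuro for value 29×5/29 = 5.
Total value = 199.

199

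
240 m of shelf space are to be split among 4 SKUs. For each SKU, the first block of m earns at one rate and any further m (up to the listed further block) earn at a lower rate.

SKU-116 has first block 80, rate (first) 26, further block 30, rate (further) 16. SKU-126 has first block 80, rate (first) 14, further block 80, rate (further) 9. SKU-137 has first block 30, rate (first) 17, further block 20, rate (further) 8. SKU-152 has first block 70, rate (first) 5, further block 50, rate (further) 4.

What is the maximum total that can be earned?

Order all 8 blocks by rate: SKU-116/tier1 26 > SKU-137/tier1 17 > SKU-116/tier2 16 > SKU-126/tier1 14 > SKU-126/tier2 9 > SKU-137/tier2 8 > SKU-152/tier1 5 > SKU-152/tier2 4.
SKU-116/tier1 (26): +80 — 160 left.
SKU-137/tier1 (17): +30 — 130 left.
SKU-116 tier2 at 16: fill all 30 — 100 left.
SKU-126/tier1 (14): +80 — 20 left.
SKU-126 tier2 at 9: only 20 left, fill 20.
Total = 26×80 + 17×30 + 16×30 + 14×80 + 9×20 = 4370.

4370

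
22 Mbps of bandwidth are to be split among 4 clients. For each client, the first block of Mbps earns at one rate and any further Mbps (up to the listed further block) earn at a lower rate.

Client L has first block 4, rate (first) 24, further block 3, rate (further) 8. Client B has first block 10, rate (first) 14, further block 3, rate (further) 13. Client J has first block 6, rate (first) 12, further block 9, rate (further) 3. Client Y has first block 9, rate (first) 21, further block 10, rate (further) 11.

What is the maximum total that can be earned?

411

Rank every tier by rate: Client L/T1 24 > Client Y/T1 21 > Client B/T1 14 > Client B/T2 13 > Client J/T1 12 > Client Y/T2 11 > Client L/T2 8 > Client J/T2 3.
Client L T1 at 24: fill all 4 ; 18 left.
Client Y/T1 (21): +9 ; 9 left.
Client B/T1: +9 of 10 at 14; pool empty.
Total = 24×4 + 21×9 + 14×9 = 411.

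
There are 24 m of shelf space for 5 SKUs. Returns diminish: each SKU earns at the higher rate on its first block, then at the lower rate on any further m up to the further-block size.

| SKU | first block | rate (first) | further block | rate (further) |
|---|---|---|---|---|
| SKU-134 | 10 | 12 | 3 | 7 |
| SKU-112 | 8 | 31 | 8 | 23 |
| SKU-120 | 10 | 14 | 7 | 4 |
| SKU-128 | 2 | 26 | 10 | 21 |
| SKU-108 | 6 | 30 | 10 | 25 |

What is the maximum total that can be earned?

Rank every tier by rate: SKU-112/T1 31 > SKU-108/T1 30 > SKU-128/T1 26 > SKU-108/T2 25 > SKU-112/T2 23 > SKU-128/T2 21 > SKU-120/T1 14 > SKU-134/T1 12 > SKU-134/T2 7 > SKU-120/T2 4.
SKU-112/T1 (31): +8 → 16 left.
SKU-108/T1 (30): +6 → 10 left.
SKU-128/T1 (26): +2 → 8 left.
SKU-108/T2: +8 of 10 at 25; pool empty.
Total = 31×8 + 30×6 + 26×2 + 25×8 = 680.

680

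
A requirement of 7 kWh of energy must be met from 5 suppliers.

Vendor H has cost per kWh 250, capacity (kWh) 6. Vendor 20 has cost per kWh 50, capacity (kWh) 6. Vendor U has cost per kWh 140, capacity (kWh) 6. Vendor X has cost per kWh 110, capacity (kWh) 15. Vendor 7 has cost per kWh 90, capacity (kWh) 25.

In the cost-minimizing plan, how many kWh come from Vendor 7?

1

Fill from the cheapest supplier first.
Take 6 from Vendor 20 at 50 — need 1 more.
Vendor 7 (90): take the remaining 1 — done.
Vendor X, Vendor U, Vendor H: unused.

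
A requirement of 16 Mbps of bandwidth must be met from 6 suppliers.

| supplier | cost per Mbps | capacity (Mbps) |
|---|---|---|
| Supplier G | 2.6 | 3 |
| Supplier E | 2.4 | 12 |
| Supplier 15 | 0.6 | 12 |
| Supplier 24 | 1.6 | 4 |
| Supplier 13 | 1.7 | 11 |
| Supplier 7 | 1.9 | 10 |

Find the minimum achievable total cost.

13.6

Fill from the cheapest supplier first.
Supplier 15 at 0.6: take all 12 Mbps — 4 still needed.
Take 4 from Supplier 24 at 1.6 — need 0 more.
Supplier 13, Supplier 7, Supplier E, Supplier G: unused.
Cost = 12×0.6 + 4×1.6 = 13.6.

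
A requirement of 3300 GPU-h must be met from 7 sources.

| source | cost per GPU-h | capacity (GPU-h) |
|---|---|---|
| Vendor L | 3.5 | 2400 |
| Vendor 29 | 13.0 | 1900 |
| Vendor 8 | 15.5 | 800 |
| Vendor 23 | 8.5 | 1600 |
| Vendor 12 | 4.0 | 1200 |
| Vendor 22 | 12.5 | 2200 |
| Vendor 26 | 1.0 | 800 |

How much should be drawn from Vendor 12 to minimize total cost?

100

Use sources in increasing cost order.
Take 800 from Vendor 26 at 1.0 → need 2500 more.
Vendor L (3.5): use full 2400 → 100 GPU-h to go.
Take 100 from Vendor 12 at 4.0 to finish.
Vendor 23, Vendor 22, Vendor 29, Vendor 8: unused.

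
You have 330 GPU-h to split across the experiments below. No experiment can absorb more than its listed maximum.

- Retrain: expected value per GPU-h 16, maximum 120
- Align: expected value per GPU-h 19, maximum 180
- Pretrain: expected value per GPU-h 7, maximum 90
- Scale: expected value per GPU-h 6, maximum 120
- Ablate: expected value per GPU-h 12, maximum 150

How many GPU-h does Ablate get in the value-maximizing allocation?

30

Rank by expected value per GPU-h: Align 19 > Retrain 16 > Ablate 12 > Pretrain 7 > Scale 6.
Align: +180 to 180 (cap) → 150 left.
Retrain: +120 to 120 (cap) → 30 left.
Ablate has room for 150 but only 30 remain, so it gets 30.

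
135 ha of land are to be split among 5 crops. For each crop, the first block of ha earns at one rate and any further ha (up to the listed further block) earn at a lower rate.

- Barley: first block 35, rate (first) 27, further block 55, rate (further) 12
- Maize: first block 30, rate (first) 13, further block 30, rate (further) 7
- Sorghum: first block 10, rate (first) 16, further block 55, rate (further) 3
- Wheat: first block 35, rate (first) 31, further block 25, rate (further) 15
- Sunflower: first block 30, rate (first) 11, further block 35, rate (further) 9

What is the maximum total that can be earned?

Rank every tier by rate: Wheat/T1 31 > Barley/T1 27 > Sorghum/T1 16 > Wheat/T2 15 > Maize/T1 13 > Barley/T2 12 > Sunflower/T1 11 > Sunflower/T2 9 > Maize/T2 7 > Sorghum/T2 3.
Wheat T1 at 31: fill all 35 → 100 left.
Barley/T1 (27): +35 → 65 left.
Sorghum T1 at 16: fill all 10 → 55 left.
Wheat/T2 (15): +25 → 30 left.
Maize T1 at 13: fill all 30 → 0 left.
Total = 31×35 + 27×35 + 16×10 + 15×25 + 13×30 = 2955.

2955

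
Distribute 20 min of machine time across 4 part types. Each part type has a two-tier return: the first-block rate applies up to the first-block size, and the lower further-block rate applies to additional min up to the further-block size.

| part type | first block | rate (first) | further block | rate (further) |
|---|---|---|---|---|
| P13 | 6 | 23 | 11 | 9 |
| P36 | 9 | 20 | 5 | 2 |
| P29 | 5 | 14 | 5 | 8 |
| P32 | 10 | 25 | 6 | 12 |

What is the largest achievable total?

468

Rank every tier by rate: P32/tier1 25 > P13/tier1 23 > P36/tier1 20 > P29/tier1 14 > P32/tier2 12 > P13/tier2 9 > P29/tier2 8 > P36/tier2 2.
Fill P32 tier1 block (10 at 25) ; 10 left.
P13/tier1 (23): +6 ; 4 left.
4 remain; put them into P36 tier1 at 20.
Total = 25×10 + 23×6 + 20×4 = 468.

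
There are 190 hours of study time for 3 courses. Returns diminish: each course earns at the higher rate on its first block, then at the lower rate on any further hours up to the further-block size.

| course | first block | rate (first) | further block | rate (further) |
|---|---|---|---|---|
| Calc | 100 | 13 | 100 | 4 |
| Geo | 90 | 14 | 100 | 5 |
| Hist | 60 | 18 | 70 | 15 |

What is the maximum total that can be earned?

Rank every tier by rate: Hist/first 18 > Hist/second 15 > Geo/first 14 > Calc/first 13 > Geo/second 5 > Calc/second 4.
Fill Hist first block (60 at 18) → 130 left.
Hist/second (15): +70 → 60 left.
Geo first at 14: only 60 left, fill 60.
Total = 18×60 + 15×70 + 14×60 = 2970.

2970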